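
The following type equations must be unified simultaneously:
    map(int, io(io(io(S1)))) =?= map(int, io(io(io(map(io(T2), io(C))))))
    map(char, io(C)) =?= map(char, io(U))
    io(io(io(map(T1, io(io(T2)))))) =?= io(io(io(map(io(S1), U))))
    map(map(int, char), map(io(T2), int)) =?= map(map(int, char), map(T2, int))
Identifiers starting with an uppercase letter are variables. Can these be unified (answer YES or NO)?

NO

Decompose map/2: int =?= int,  io(io(io(S1))) =?= io(io(io(map(io(T2), io(C))))).
Delete trivial equation int =?= int.
Decompose io/1: io(io(S1)) =?= io(io(map(io(T2), io(C)))).
Decompose io/1: io(S1) =?= io(map(io(T2), io(C))).
Decompose io/1: S1 =?= map(io(T2), io(C)).
Bind S1 := map(io(T2), io(C)); substituting into the one remaining equation that mentions S1 gives: io(io(io(map(T1, io(io(T2)))))) =?= io(io(io(map(io(map(io(T2), io(C))), U)))).
Decompose map/2: char =?= char,  io(C) =?= io(U).
Delete trivial equation char =?= char.
Decompose io/1: C =?= U.
Bind C := U; substituting into the one remaining equation that mentions C gives: io(io(io(map(T1, io(io(T2)))))) =?= io(io(io(map(io(map(io(T2), io(U))), U)))). Substituting into the earlier binding gives S1 := map(io(T2), io(U)).
Decompose io/1: io(io(map(T1, io(io(T2))))) =?= io(io(map(io(map(io(T2), io(U))), U))).
Decompose io/1: io(map(T1, io(io(T2)))) =?= io(map(io(map(io(T2), io(U))), U)).
Decompose io/1: map(T1, io(io(T2))) =?= map(io(map(io(T2), io(U))), U).
Decompose map/2: T1 =?= io(map(io(T2), io(U))),  io(io(T2)) =?= U.
Bind T1 := io(map(io(T2), io(U))); no other remaining equation mentions T1.
Bind U := io(io(T2)); no other remaining equation mentions U. Substituting into the earlier bindings gives S1 := map(io(T2), io(io(io(T2)))), C := io(io(T2)), T1 := io(map(io(T2), io(io(io(T2))))).
Decompose map/2: map(int, char) =?= map(int, char),  map(io(T2), int) =?= map(T2, int).
Delete trivial equation map(int, char) =?= map(int, char).
Decompose map/2: io(T2) =?= T2,  int =?= int.
Occurs check fails: T2 occurs in io(T2); the equation T2 =?= io(T2) has no finite solution.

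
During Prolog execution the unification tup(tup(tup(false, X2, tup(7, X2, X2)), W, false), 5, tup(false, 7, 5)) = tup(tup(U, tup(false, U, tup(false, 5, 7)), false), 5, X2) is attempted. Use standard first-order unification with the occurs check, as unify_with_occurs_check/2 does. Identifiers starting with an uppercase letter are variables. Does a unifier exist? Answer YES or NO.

YES

Decompose tup/3: tup(tup(false, X2, tup(7, X2, X2)), W, false) = tup(U, tup(false, U, tup(false, 5, 7)), false),  5 = 5,  tup(false, 7, 5) = X2.
Decompose tup/3: tup(false, X2, tup(7, X2, X2)) = U,  W = tup(false, U, tup(false, 5, 7)),  false = false.
Bind U := tup(false, X2, tup(7, X2, X2)); substituting into the one remaining equation that mentions U gives: W = tup(false, tup(false, X2, tup(7, X2, X2)), tup(false, 5, 7)).
Bind W := tup(false, tup(false, X2, tup(7, X2, X2)), tup(false, 5, 7)); no other remaining equation mentions W.
Delete trivial equation false = false.
Delete trivial equation 5 = 5.
Bind X2 := tup(false, 7, 5). Substituting into the earlier bindings gives U := tup(false, tup(false, 7, 5), tup(7, tup(false, 7, 5), tup(false, 7, 5))), W := tup(false, tup(false, tup(false, 7, 5), tup(7, tup(false, 7, 5), tup(false, 7, 5))), tup(false, 5, 7)).
No equations remain and no clash or occurs-check failure arose, so a unifier exists.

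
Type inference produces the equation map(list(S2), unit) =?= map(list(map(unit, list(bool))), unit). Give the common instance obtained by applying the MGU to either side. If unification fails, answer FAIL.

Decompose map/2: list(S2) =?= list(map(unit, list(bool))),  unit =?= unit.
Decompose list/1: S2 =?= map(unit, list(bool)).
Bind S2 := map(unit, list(bool)); no other remaining equation mentions S2.
Delete trivial equation unit =?= unit.
Applying the MGU to either side gives map(list(map(unit, list(bool))), unit).

map(list(map(unit, list(bool))), unit)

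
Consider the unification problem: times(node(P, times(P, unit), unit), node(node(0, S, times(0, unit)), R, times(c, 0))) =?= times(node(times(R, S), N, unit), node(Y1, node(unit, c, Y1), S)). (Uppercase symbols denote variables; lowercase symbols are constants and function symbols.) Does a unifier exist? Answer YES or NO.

YES

Decompose times/2: node(P, times(P, unit), unit) =?= node(times(R, S), N, unit),  node(node(0, S, times(0, unit)), R, times(c, 0)) =?= node(Y1, node(unit, c, Y1), S).
Decompose node/3: P =?= times(R, S),  times(P, unit) =?= N,  unit =?= unit.
Bind P := times(R, S); substituting into the one remaining equation that mentions P gives: times(times(R, S), unit) =?= N.
Bind N := times(times(R, S), unit); no other remaining equation mentions N.
Delete trivial equation unit =?= unit.
Decompose node/3: node(0, S, times(0, unit)) =?= Y1,  R =?= node(unit, c, Y1),  times(c, 0) =?= S.
Bind Y1 := node(0, S, times(0, unit)); substituting into the one remaining equation that mentions Y1 gives: R =?= node(unit, c, node(0, S, times(0, unit))).
Bind R := node(unit, c, node(0, S, times(0, unit))); no other remaining equation mentions R. Substituting into the earlier bindings gives P := times(node(unit, c, node(0, S, times(0, unit))), S), N := times(times(node(unit, c, node(0, S, times(0, unit))), S), unit).
Bind S := times(c, 0). Substituting into the earlier bindings gives P := times(node(unit, c, node(0, times(c, 0), times(0, unit))), times(c, 0)), N := times(times(node(unit, c, node(0, times(c, 0), times(0, unit))), times(c, 0)), unit), Y1 := node(0, times(c, 0), times(0, unit)), R := node(unit, c, node(0, times(c, 0), times(0, unit))).
No equations remain and no clash or occurs-check failure arose, so a unifier exists.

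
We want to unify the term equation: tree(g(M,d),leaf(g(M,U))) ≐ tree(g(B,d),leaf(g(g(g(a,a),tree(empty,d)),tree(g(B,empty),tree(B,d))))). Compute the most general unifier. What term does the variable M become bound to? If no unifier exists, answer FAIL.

g(g(a,a),tree(empty,d))

Decompose tree/2: g(M,d) ≐ g(B,d),  leaf(g(M,U)) ≐ leaf(g(g(g(a,a),tree(empty,d)),tree(g(B,empty),tree(B,d)))).
Decompose g/2: M ≐ B,  d ≐ d.
Bind M := B; substituting into the one remaining equation that mentions M gives: leaf(g(B,U)) ≐ leaf(g(g(g(a,a),tree(empty,d)),tree(g(B,empty),tree(B,d)))).
Delete trivial equation d ≐ d.
Decompose leaf/1: g(B,U) ≐ g(g(g(a,a),tree(empty,d)),tree(g(B,empty),tree(B,d))).
Decompose g/2: B ≐ g(g(a,a),tree(empty,d)),  U ≐ tree(g(B,empty),tree(B,d)).
Bind B := g(g(a,a),tree(empty,d)); substituting into the remaining equation gives: U ≐ tree(g(g(g(a,a),tree(empty,d)),empty),tree(g(g(a,a),tree(empty,d)),d)). Substituting into the earlier binding gives M := g(g(a,a),tree(empty,d)).
Bind U := tree(g(g(g(a,a),tree(empty,d)),empty),tree(g(g(a,a),tree(empty,d)),d)).
MGU = { M ↦ g(g(a,a),tree(empty,d)), B ↦ g(g(a,a),tree(empty,d)), U ↦ tree(g(g(g(a,a),tree(empty,d)),empty),tree(g(g(a,a),tree(empty,d)),d)) }, so M ↦ g(g(a,a),tree(empty,d)).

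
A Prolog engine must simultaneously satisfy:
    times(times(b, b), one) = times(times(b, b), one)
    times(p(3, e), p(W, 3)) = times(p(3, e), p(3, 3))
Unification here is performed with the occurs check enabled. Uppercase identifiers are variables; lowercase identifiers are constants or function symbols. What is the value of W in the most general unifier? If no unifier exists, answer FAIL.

Delete trivial equation times(times(b, b), one) = times(times(b, b), one).
Decompose times/2: p(3, e) = p(3, e),  p(W, 3) = p(3, 3).
Delete trivial equation p(3, e) = p(3, e).
Decompose p/2: W = 3,  3 = 3.
Bind W := 3; no other remaining equation mentions W.
Delete trivial equation 3 = 3.
MGU = { W -> 3 }, so W -> 3.

3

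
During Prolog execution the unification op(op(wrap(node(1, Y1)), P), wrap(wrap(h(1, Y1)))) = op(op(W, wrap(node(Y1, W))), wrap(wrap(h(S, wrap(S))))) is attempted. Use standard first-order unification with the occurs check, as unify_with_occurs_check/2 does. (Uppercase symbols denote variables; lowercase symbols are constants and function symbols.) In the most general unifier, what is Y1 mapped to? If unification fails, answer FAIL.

Decompose op/2: op(wrap(node(1, Y1)), P) = op(W, wrap(node(Y1, W))),  wrap(wrap(h(1, Y1))) = wrap(wrap(h(S, wrap(S)))).
Decompose op/2: wrap(node(1, Y1)) = W,  P = wrap(node(Y1, W)).
Bind W := wrap(node(1, Y1)); substituting into the one remaining equation that mentions W gives: P = wrap(node(Y1, wrap(node(1, Y1)))).
Bind P := wrap(node(Y1, wrap(node(1, Y1)))); no other remaining equation mentions P.
Decompose wrap/1: wrap(h(1, Y1)) = wrap(h(S, wrap(S))).
Decompose wrap/1: h(1, Y1) = h(S, wrap(S)).
Decompose h/2: 1 = S,  Y1 = wrap(S).
Bind S := 1; substituting into the remaining equation gives: Y1 = wrap(1).
Bind Y1 := wrap(1). Substituting into the earlier bindings gives W := wrap(node(1, wrap(1))), P := wrap(node(wrap(1), wrap(node(1, wrap(1))))).
MGU = { W ↦ wrap(node(1, wrap(1))), P ↦ wrap(node(wrap(1), wrap(node(1, wrap(1))))), S ↦ 1, Y1 ↦ wrap(1) }, so Y1 ↦ wrap(1).

wrap(1)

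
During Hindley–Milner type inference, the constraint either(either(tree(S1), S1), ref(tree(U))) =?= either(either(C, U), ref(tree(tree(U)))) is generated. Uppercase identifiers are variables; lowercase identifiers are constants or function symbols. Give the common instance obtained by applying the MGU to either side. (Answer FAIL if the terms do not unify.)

FAIL

Decompose either/2: either(tree(S1), S1) =?= either(C, U),  ref(tree(U)) =?= ref(tree(tree(U))).
Decompose either/2: tree(S1) =?= C,  S1 =?= U.
Bind C := tree(S1); no other remaining equation mentions C.
Bind S1 := U; no other remaining equation mentions S1. Substituting into the earlier binding gives C := tree(U).
Decompose ref/1: tree(U) =?= tree(tree(U)).
Decompose tree/1: U =?= tree(U).
Occurs check fails: U occurs in tree(U); the equation U =?= tree(U) has no finite solution.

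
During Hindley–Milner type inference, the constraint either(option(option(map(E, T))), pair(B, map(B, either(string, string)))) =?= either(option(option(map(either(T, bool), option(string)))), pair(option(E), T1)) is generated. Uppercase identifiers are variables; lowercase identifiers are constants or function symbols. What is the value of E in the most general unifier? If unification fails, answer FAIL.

either(option(string), bool)

Decompose either/2: option(option(map(E, T))) =?= option(option(map(either(T, bool), option(string)))),  pair(B, map(B, either(string, string))) =?= pair(option(E), T1).
Decompose option/1: option(map(E, T)) =?= option(map(either(T, bool), option(string))).
Decompose option/1: map(E, T) =?= map(either(T, bool), option(string)).
Decompose map/2: E =?= either(T, bool),  T =?= option(string).
Bind E := either(T, bool); substituting into the one remaining equation that mentions E gives: pair(B, map(B, either(string, string))) =?= pair(option(either(T, bool)), T1).
Bind T := option(string); substituting into the remaining equation gives: pair(B, map(B, either(string, string))) =?= pair(option(either(option(string), bool)), T1). Substituting into the earlier binding gives E := either(option(string), bool).
Decompose pair/2: B =?= option(either(option(string), bool)),  map(B, either(string, string)) =?= T1.
Bind B := option(either(option(string), bool)); substituting into the remaining equation gives: map(option(either(option(string), bool)), either(string, string)) =?= T1.
Bind T1 := map(option(either(option(string), bool)), either(string, string)).
MGU = { E := either(option(string), bool), T := option(string), B := option(either(option(string), bool)), T1 := map(option(either(option(string), bool)), either(string, string)) }, so E := either(option(string), bool).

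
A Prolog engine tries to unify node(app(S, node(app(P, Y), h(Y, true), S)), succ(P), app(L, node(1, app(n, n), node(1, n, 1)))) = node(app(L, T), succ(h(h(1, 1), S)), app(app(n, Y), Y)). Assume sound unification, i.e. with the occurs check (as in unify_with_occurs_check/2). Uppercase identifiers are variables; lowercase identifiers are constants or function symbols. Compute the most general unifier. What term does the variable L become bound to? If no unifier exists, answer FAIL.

Decompose node/3: app(S, node(app(P, Y), h(Y, true), S)) = app(L, T),  succ(P) = succ(h(h(1, 1), S)),  app(L, node(1, app(n, n), node(1, n, 1))) = app(app(n, Y), Y).
Decompose app/2: S = L,  node(app(P, Y), h(Y, true), S) = T.
Bind S := L; substituting into the 2 remaining equations that mention S gives: node(app(P, Y), h(Y, true), L) = T,  succ(P) = succ(h(h(1, 1), L)).
Bind T := node(app(P, Y), h(Y, true), L); no other remaining equation mentions T.
Decompose succ/1: P = h(h(1, 1), L).
Bind P := h(h(1, 1), L); no other remaining equation mentions P. Substituting into the earlier binding gives T := node(app(h(h(1, 1), L), Y), h(Y, true), L).
Decompose app/2: L = app(n, Y),  node(1, app(n, n), node(1, n, 1)) = Y.
Bind L := app(n, Y); no other remaining equation mentions L. Substituting into the earlier bindings gives S := app(n, Y), T := node(app(h(h(1, 1), app(n, Y)), Y), h(Y, true), app(n, Y)), P := h(h(1, 1), app(n, Y)).
Bind Y := node(1, app(n, n), node(1, n, 1)). Substituting into the earlier bindings gives S := app(n, node(1, app(n, n), node(1, n, 1))), T := node(app(h(h(1, 1), app(n, node(1, app(n, n), node(1, n, 1)))), node(1, app(n, n), node(1, n, 1))), h(node(1, app(n, n), node(1, n, 1)), true), app(n, node(1, app(n, n), node(1, n, 1)))), P := h(h(1, 1), app(n, node(1, app(n, n), node(1, n, 1)))), L := app(n, node(1, app(n, n), node(1, n, 1))).
MGU = { S = app(n, node(1, app(n, n), node(1, n, 1))), T = node(app(h(h(1, 1), app(n, node(1, app(n, n), node(1, n, 1)))), node(1, app(n, n), node(1, n, 1))), h(node(1, app(n, n), node(1, n, 1)), true), app(n, node(1, app(n, n), node(1, n, 1)))), P = h(h(1, 1), app(n, node(1, app(n, n), node(1, n, 1)))), L = app(n, node(1, app(n, n), node(1, n, 1))), Y = node(1, app(n, n), node(1, n, 1)) }, so L = app(n, node(1, app(n, n), node(1, n, 1))).

app(n, node(1, app(n, n), node(1, n, 1)))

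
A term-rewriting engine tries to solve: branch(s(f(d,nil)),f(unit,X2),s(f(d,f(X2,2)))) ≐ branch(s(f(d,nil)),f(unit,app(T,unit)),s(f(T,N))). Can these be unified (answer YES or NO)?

YES

Decompose branch/3: s(f(d,nil)) ≐ s(f(d,nil)),  f(unit,X2) ≐ f(unit,app(T,unit)),  s(f(d,f(X2,2))) ≐ s(f(T,N)).
Delete trivial equation s(f(d,nil)) ≐ s(f(d,nil)).
Decompose f/2: unit ≐ unit,  X2 ≐ app(T,unit).
Delete trivial equation unit ≐ unit.
Bind X2 := app(T,unit); substituting into the remaining equation gives: s(f(d,f(app(T,unit),2))) ≐ s(f(T,N)).
Decompose s/1: f(d,f(app(T,unit),2)) ≐ f(T,N).
Decompose f/2: d ≐ T,  f(app(T,unit),2) ≐ N.
Bind T := d; substituting into the remaining equation gives: f(app(d,unit),2) ≐ N. Substituting into the earlier binding gives X2 := app(d,unit).
Bind N := f(app(d,unit),2).
No equations remain and no clash or occurs-check failure arose, so a unifier exists.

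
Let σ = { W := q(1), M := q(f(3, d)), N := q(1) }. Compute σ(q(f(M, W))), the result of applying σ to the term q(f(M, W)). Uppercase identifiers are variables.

Replace each occurrence of W with q(1).
Replace each occurrence of M with q(f(3, d)).
Result: q(f(q(f(3, d)), q(1))).

q(f(q(f(3, d)), q(1)))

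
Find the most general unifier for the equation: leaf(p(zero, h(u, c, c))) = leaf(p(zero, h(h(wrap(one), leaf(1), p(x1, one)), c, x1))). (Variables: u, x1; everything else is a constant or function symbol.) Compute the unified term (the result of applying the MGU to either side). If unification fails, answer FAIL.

leaf(p(zero, h(h(wrap(one), leaf(1), p(c, one)), c, c)))

Decompose leaf/1: p(zero, h(u, c, c)) = p(zero, h(h(wrap(one), leaf(1), p(x1, one)), c, x1)).
Decompose p/2: zero = zero,  h(u, c, c) = h(h(wrap(one), leaf(1), p(x1, one)), c, x1).
Delete trivial equation zero = zero.
Decompose h/3: u = h(wrap(one), leaf(1), p(x1, one)),  c = c,  c = x1.
Bind u := h(wrap(one), leaf(1), p(x1, one)); no other remaining equation mentions u.
Delete trivial equation c = c.
Bind x1 := c. Substituting into the earlier binding gives u := h(wrap(one), leaf(1), p(c, one)).
Applying the MGU to either side gives leaf(p(zero, h(h(wrap(one), leaf(1), p(c, one)), c, c))).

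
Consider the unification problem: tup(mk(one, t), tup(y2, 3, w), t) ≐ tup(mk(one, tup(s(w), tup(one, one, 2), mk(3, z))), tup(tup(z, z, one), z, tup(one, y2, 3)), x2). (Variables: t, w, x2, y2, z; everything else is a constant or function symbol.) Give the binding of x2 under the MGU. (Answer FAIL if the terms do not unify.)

tup(s(tup(one, tup(3, 3, one), 3)), tup(one, one, 2), mk(3, 3))

Decompose tup/3: mk(one, t) ≐ mk(one, tup(s(w), tup(one, one, 2), mk(3, z))),  tup(y2, 3, w) ≐ tup(tup(z, z, one), z, tup(one, y2, 3)),  t ≐ x2.
Decompose mk/2: one ≐ one,  t ≐ tup(s(w), tup(one, one, 2), mk(3, z)).
Delete trivial equation one ≐ one.
Bind t := tup(s(w), tup(one, one, 2), mk(3, z)); substituting into the one remaining equation that mentions t gives: tup(s(w), tup(one, one, 2), mk(3, z)) ≐ x2.
Decompose tup/3: y2 ≐ tup(z, z, one),  3 ≐ z,  w ≐ tup(one, y2, 3).
Bind y2 := tup(z, z, one); substituting into the one remaining equation that mentions y2 gives: w ≐ tup(one, tup(z, z, one), 3).
Bind z := 3; substituting into the remaining equations gives: w ≐ tup(one, tup(3, 3, one), 3),  tup(s(w), tup(one, one, 2), mk(3, 3)) ≐ x2. Substituting into the earlier bindings gives t := tup(s(w), tup(one, one, 2), mk(3, 3)), y2 := tup(3, 3, one).
Bind w := tup(one, tup(3, 3, one), 3); substituting into the remaining equation gives: tup(s(tup(one, tup(3, 3, one), 3)), tup(one, one, 2), mk(3, 3)) ≐ x2. Substituting into the earlier binding gives t := tup(s(tup(one, tup(3, 3, one), 3)), tup(one, one, 2), mk(3, 3)).
Bind x2 := tup(s(tup(one, tup(3, 3, one), 3)), tup(one, one, 2), mk(3, 3)).
MGU = { t -> tup(s(tup(one, tup(3, 3, one), 3)), tup(one, one, 2), mk(3, 3)), y2 -> tup(3, 3, one), z -> 3, w -> tup(one, tup(3, 3, one), 3), x2 -> tup(s(tup(one, tup(3, 3, one), 3)), tup(one, one, 2), mk(3, 3)) }, so x2 -> tup(s(tup(one, tup(3, 3, one), 3)), tup(one, one, 2), mk(3, 3)).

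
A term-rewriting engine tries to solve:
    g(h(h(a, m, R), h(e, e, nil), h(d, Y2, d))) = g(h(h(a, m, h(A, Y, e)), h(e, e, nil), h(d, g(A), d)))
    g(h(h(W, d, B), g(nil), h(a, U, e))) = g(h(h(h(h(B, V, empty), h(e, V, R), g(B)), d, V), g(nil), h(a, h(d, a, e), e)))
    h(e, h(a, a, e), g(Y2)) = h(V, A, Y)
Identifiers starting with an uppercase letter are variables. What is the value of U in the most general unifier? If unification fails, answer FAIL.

h(d, a, e)

Decompose g/1: h(h(a, m, R), h(e, e, nil), h(d, Y2, d)) = h(h(a, m, h(A, Y, e)), h(e, e, nil), h(d, g(A), d)).
Decompose h/3: h(a, m, R) = h(a, m, h(A, Y, e)),  h(e, e, nil) = h(e, e, nil),  h(d, Y2, d) = h(d, g(A), d).
Decompose h/3: a = a,  m = m,  R = h(A, Y, e).
Delete trivial equation a = a.
Delete trivial equation m = m.
Bind R := h(A, Y, e); substituting into the one remaining equation that mentions R gives: g(h(h(W, d, B), g(nil), h(a, U, e))) = g(h(h(h(h(B, V, empty), h(e, V, h(A, Y, e)), g(B)), d, V), g(nil), h(a, h(d, a, e), e))).
Delete trivial equation h(e, e, nil) = h(e, e, nil).
Decompose h/3: d = d,  Y2 = g(A),  d = d.
Delete trivial equation d = d.
Bind Y2 := g(A); substituting into the one remaining equation that mentions Y2 gives: h(e, h(a, a, e), g(g(A))) = h(V, A, Y).
Delete trivial equation d = d.
Decompose g/1: h(h(W, d, B), g(nil), h(a, U, e)) = h(h(h(h(B, V, empty), h(e, V, h(A, Y, e)), g(B)), d, V), g(nil), h(a, h(d, a, e), e)).
Decompose h/3: h(W, d, B) = h(h(h(B, V, empty), h(e, V, h(A, Y, e)), g(B)), d, V),  g(nil) = g(nil),  h(a, U, e) = h(a, h(d, a, e), e).
Decompose h/3: W = h(h(B, V, empty), h(e, V, h(A, Y, e)), g(B)),  d = d,  B = V.
Bind W := h(h(B, V, empty), h(e, V, h(A, Y, e)), g(B)); no other remaining equation mentions W.
Delete trivial equation d = d.
Bind B := V; no other remaining equation mentions B. Substituting into the earlier binding gives W := h(h(V, V, empty), h(e, V, h(A, Y, e)), g(V)).
Delete trivial equation g(nil) = g(nil).
Decompose h/3: a = a,  U = h(d, a, e),  e = e.
Delete trivial equation a = a.
Bind U := h(d, a, e); no other remaining equation mentions U.
Delete trivial equation e = e.
Decompose h/3: e = V,  h(a, a, e) = A,  g(g(A)) = Y.
Bind V := e; no other remaining equation mentions V. Substituting into the earlier bindings gives W := h(h(e, e, empty), h(e, e, h(A, Y, e)), g(e)), B := e.
Bind A := h(a, a, e); substituting into the remaining equation gives: g(g(h(a, a, e))) = Y. Substituting into the earlier bindings gives R := h(h(a, a, e), Y, e), Y2 := g(h(a, a, e)), W := h(h(e, e, empty), h(e, e, h(h(a, a, e), Y, e)), g(e)).
Bind Y := g(g(h(a, a, e))). Substituting into the earlier bindings gives R := h(h(a, a, e), g(g(h(a, a, e))), e), W := h(h(e, e, empty), h(e, e, h(h(a, a, e), g(g(h(a, a, e))), e)), g(e)).
MGU = { R := h(h(a, a, e), g(g(h(a, a, e))), e), Y2 := g(h(a, a, e)), W := h(h(e, e, empty), h(e, e, h(h(a, a, e), g(g(h(a, a, e))), e)), g(e)), B := e, U := h(d, a, e), V := e, A := h(a, a, e), Y := g(g(h(a, a, e))) }, so U := h(d, a, e).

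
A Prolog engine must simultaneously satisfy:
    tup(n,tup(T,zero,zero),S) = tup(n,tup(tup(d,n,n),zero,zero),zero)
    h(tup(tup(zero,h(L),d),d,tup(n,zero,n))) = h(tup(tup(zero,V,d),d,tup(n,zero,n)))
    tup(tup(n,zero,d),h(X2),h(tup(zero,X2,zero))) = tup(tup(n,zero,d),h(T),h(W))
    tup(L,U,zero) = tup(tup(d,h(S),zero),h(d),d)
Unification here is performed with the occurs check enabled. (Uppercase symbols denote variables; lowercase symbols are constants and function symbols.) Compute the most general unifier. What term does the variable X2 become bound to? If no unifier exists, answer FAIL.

Decompose tup/3: n = n,  tup(T,zero,zero) = tup(tup(d,n,n),zero,zero),  S = zero.
Delete trivial equation n = n.
Decompose tup/3: T = tup(d,n,n),  zero = zero,  zero = zero.
Bind T := tup(d,n,n); substituting into the one remaining equation that mentions T gives: tup(tup(n,zero,d),h(X2),h(tup(zero,X2,zero))) = tup(tup(n,zero,d),h(tup(d,n,n)),h(W)).
Delete trivial equation zero = zero.
Delete trivial equation zero = zero.
Bind S := zero; substituting into the one remaining equation that mentions S gives: tup(L,U,zero) = tup(tup(d,h(zero),zero),h(d),d).
Decompose h/1: tup(tup(zero,h(L),d),d,tup(n,zero,n)) = tup(tup(zero,V,d),d,tup(n,zero,n)).
Decompose tup/3: tup(zero,h(L),d) = tup(zero,V,d),  d = d,  tup(n,zero,n) = tup(n,zero,n).
Decompose tup/3: zero = zero,  h(L) = V,  d = d.
Delete trivial equation zero = zero.
Bind V := h(L); no other remaining equation mentions V.
Delete trivial equation d = d.
Delete trivial equation d = d.
Delete trivial equation tup(n,zero,n) = tup(n,zero,n).
Decompose tup/3: tup(n,zero,d) = tup(n,zero,d),  h(X2) = h(tup(d,n,n)),  h(tup(zero,X2,zero)) = h(W).
Delete trivial equation tup(n,zero,d) = tup(n,zero,d).
Decompose h/1: X2 = tup(d,n,n).
Bind X2 := tup(d,n,n); substituting into the one remaining equation that mentions X2 gives: h(tup(zero,tup(d,n,n),zero)) = h(W).
Decompose h/1: tup(zero,tup(d,n,n),zero) = W.
Bind W := tup(zero,tup(d,n,n),zero); no other remaining equation mentions W.
Decompose tup/3: L = tup(d,h(zero),zero),  U = h(d),  zero = d.
Bind L := tup(d,h(zero),zero); no other remaining equation mentions L. Substituting into the earlier binding gives V := h(tup(d,h(zero),zero)).
Bind U := h(d); no other remaining equation mentions U.
Clash: constants zero and d differ; no unifier exists.

FAIL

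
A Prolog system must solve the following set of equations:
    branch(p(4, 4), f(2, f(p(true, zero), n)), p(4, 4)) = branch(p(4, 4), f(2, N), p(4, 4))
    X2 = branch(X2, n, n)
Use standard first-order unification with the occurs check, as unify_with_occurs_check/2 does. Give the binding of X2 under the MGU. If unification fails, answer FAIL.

FAIL

Decompose branch/3: p(4, 4) = p(4, 4),  f(2, f(p(true, zero), n)) = f(2, N),  p(4, 4) = p(4, 4).
Delete trivial equation p(4, 4) = p(4, 4).
Decompose f/2: 2 = 2,  f(p(true, zero), n) = N.
Delete trivial equation 2 = 2.
Bind N := f(p(true, zero), n); no other remaining equation mentions N.
Delete trivial equation p(4, 4) = p(4, 4).
Occurs check fails: X2 occurs in branch(X2, n, n); the equation X2 = branch(X2, n, n) has no finite solution.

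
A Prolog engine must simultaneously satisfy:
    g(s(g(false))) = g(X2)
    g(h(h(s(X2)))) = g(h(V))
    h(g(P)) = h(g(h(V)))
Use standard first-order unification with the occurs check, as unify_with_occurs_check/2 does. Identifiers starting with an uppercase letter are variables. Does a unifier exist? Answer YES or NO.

Decompose g/1: s(g(false)) = X2.
Bind X2 := s(g(false)); substituting into the one remaining equation that mentions X2 gives: g(h(h(s(s(g(false)))))) = g(h(V)).
Decompose g/1: h(h(s(s(g(false))))) = h(V).
Decompose h/1: h(s(s(g(false)))) = V.
Bind V := h(s(s(g(false)))); substituting into the remaining equation gives: h(g(P)) = h(g(h(h(s(s(g(false))))))).
Decompose h/1: g(P) = g(h(h(s(s(g(false)))))).
Decompose g/1: P = h(h(s(s(g(false))))).
Bind P := h(h(s(s(g(false))))).
No equations remain and no clash or occurs-check failure arose, so a unifier exists.

YES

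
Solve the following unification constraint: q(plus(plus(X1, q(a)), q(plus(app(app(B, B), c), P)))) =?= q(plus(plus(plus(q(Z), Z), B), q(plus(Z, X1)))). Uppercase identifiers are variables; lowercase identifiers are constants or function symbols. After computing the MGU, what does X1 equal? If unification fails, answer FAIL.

Decompose q/1: plus(plus(X1, q(a)), q(plus(app(app(B, B), c), P))) =?= plus(plus(plus(q(Z), Z), B), q(plus(Z, X1))).
Decompose plus/2: plus(X1, q(a)) =?= plus(plus(q(Z), Z), B),  q(plus(app(app(B, B), c), P)) =?= q(plus(Z, X1)).
Decompose plus/2: X1 =?= plus(q(Z), Z),  q(a) =?= B.
Bind X1 := plus(q(Z), Z); substituting into the one remaining equation that mentions X1 gives: q(plus(app(app(B, B), c), P)) =?= q(plus(Z, plus(q(Z), Z))).
Bind B := q(a); substituting into the remaining equation gives: q(plus(app(app(q(a), q(a)), c), P)) =?= q(plus(Z, plus(q(Z), Z))).
Decompose q/1: plus(app(app(q(a), q(a)), c), P) =?= plus(Z, plus(q(Z), Z)).
Decompose plus/2: app(app(q(a), q(a)), c) =?= Z,  P =?= plus(q(Z), Z).
Bind Z := app(app(q(a), q(a)), c); substituting into the remaining equation gives: P =?= plus(q(app(app(q(a), q(a)), c)), app(app(q(a), q(a)), c)). Substituting into the earlier binding gives X1 := plus(q(app(app(q(a), q(a)), c)), app(app(q(a), q(a)), c)).
Bind P := plus(q(app(app(q(a), q(a)), c)), app(app(q(a), q(a)), c)).
MGU = { X1 ↦ plus(q(app(app(q(a), q(a)), c)), app(app(q(a), q(a)), c)), B ↦ q(a), Z ↦ app(app(q(a), q(a)), c), P ↦ plus(q(app(app(q(a), q(a)), c)), app(app(q(a), q(a)), c)) }, so X1 ↦ plus(q(app(app(q(a), q(a)), c)), app(app(q(a), q(a)), c)).

plus(q(app(app(q(a), q(a)), c)), app(app(q(a), q(a)), c))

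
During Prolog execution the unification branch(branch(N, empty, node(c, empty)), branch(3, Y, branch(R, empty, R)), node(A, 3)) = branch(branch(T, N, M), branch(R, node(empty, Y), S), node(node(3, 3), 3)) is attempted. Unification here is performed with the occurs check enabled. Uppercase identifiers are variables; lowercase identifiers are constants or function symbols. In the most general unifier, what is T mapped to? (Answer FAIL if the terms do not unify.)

Decompose branch/3: branch(N, empty, node(c, empty)) = branch(T, N, M),  branch(3, Y, branch(R, empty, R)) = branch(R, node(empty, Y), S),  node(A, 3) = node(node(3, 3), 3).
Decompose branch/3: N = T,  empty = N,  node(c, empty) = M.
Bind N := T; substituting into the one remaining equation that mentions N gives: empty = T.
Bind T := empty; no other remaining equation mentions T. Substituting into the earlier binding gives N := empty.
Bind M := node(c, empty); no other remaining equation mentions M.
Decompose branch/3: 3 = R,  Y = node(empty, Y),  branch(R, empty, R) = S.
Bind R := 3; substituting into the one remaining equation that mentions R gives: branch(3, empty, 3) = S.
Occurs check fails: Y occurs in node(empty, Y); the equation Y = node(empty, Y) has no finite solution.

FAIL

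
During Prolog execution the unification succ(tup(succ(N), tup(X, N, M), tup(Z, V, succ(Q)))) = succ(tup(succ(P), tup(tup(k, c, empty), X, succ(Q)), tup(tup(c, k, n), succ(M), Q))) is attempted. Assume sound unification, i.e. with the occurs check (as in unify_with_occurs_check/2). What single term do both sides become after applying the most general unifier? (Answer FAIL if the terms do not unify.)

FAIL

Decompose succ/1: tup(succ(N), tup(X, N, M), tup(Z, V, succ(Q))) = tup(succ(P), tup(tup(k, c, empty), X, succ(Q)), tup(tup(c, k, n), succ(M), Q)).
Decompose tup/3: succ(N) = succ(P),  tup(X, N, M) = tup(tup(k, c, empty), X, succ(Q)),  tup(Z, V, succ(Q)) = tup(tup(c, k, n), succ(M), Q).
Decompose succ/1: N = P.
Bind N := P; substituting into the one remaining equation that mentions N gives: tup(X, P, M) = tup(tup(k, c, empty), X, succ(Q)).
Decompose tup/3: X = tup(k, c, empty),  P = X,  M = succ(Q).
Bind X := tup(k, c, empty); substituting into the one remaining equation that mentions X gives: P = tup(k, c, empty).
Bind P := tup(k, c, empty); no other remaining equation mentions P. Substituting into the earlier binding gives N := tup(k, c, empty).
Bind M := succ(Q); substituting into the remaining equation gives: tup(Z, V, succ(Q)) = tup(tup(c, k, n), succ(succ(Q)), Q).
Decompose tup/3: Z = tup(c, k, n),  V = succ(succ(Q)),  succ(Q) = Q.
Bind Z := tup(c, k, n); no other remaining equation mentions Z.
Bind V := succ(succ(Q)); no other remaining equation mentions V.
Occurs check fails: Q occurs in succ(Q); the equation Q = succ(Q) has no finite solution.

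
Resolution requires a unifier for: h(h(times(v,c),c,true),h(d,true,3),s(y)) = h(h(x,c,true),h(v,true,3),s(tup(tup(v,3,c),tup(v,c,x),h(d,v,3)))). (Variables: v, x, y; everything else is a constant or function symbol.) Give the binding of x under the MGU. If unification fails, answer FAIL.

Decompose h/3: h(times(v,c),c,true) = h(x,c,true),  h(d,true,3) = h(v,true,3),  s(y) = s(tup(tup(v,3,c),tup(v,c,x),h(d,v,3))).
Decompose h/3: times(v,c) = x,  c = c,  true = true.
Bind x := times(v,c); substituting into the one remaining equation that mentions x gives: s(y) = s(tup(tup(v,3,c),tup(v,c,times(v,c)),h(d,v,3))).
Delete trivial equation c = c.
Delete trivial equation true = true.
Decompose h/3: d = v,  true = true,  3 = 3.
Bind v := d; substituting into the one remaining equation that mentions v gives: s(y) = s(tup(tup(d,3,c),tup(d,c,times(d,c)),h(d,d,3))). Substituting into the earlier binding gives x := times(d,c).
Delete trivial equation true = true.
Delete trivial equation 3 = 3.
Decompose s/1: y = tup(tup(d,3,c),tup(d,c,times(d,c)),h(d,d,3)).
Bind y := tup(tup(d,3,c),tup(d,c,times(d,c)),h(d,d,3)).
MGU = { x ↦ times(d,c), v ↦ d, y ↦ tup(tup(d,3,c),tup(d,c,times(d,c)),h(d,d,3)) }, so x ↦ times(d,c).

times(d,c)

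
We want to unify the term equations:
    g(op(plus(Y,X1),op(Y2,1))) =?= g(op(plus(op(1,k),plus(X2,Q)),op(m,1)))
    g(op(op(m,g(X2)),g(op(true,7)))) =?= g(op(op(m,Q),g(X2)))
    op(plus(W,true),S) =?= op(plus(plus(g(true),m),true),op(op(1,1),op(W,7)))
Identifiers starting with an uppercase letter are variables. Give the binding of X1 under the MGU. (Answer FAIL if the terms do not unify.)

plus(op(true,7),g(op(true,7)))

Decompose g/1: op(plus(Y,X1),op(Y2,1)) =?= op(plus(op(1,k),plus(X2,Q)),op(m,1)).
Decompose op/2: plus(Y,X1) =?= plus(op(1,k),plus(X2,Q)),  op(Y2,1) =?= op(m,1).
Decompose plus/2: Y =?= op(1,k),  X1 =?= plus(X2,Q).
Bind Y := op(1,k); no other remaining equation mentions Y.
Bind X1 := plus(X2,Q); no other remaining equation mentions X1.
Decompose op/2: Y2 =?= m,  1 =?= 1.
Bind Y2 := m; no other remaining equation mentions Y2.
Delete trivial equation 1 =?= 1.
Decompose g/1: op(op(m,g(X2)),g(op(true,7))) =?= op(op(m,Q),g(X2)).
Decompose op/2: op(m,g(X2)) =?= op(m,Q),  g(op(true,7)) =?= g(X2).
Decompose op/2: m =?= m,  g(X2) =?= Q.
Delete trivial equation m =?= m.
Bind Q := g(X2); no other remaining equation mentions Q. Substituting into the earlier binding gives X1 := plus(X2,g(X2)).
Decompose g/1: op(true,7) =?= X2.
Bind X2 := op(true,7); no other remaining equation mentions X2. Substituting into the earlier bindings gives X1 := plus(op(true,7),g(op(true,7))), Q := g(op(true,7)).
Decompose op/2: plus(W,true) =?= plus(plus(g(true),m),true),  S =?= op(op(1,1),op(W,7)).
Decompose plus/2: W =?= plus(g(true),m),  true =?= true.
Bind W := plus(g(true),m); substituting into the one remaining equation that mentions W gives: S =?= op(op(1,1),op(plus(g(true),m),7)).
Delete trivial equation true =?= true.
Bind S := op(op(1,1),op(plus(g(true),m),7)).
MGU = { Y := op(1,k), X1 := plus(op(true,7),g(op(true,7))), Y2 := m, Q := g(op(true,7)), X2 := op(true,7), W := plus(g(true),m), S := op(op(1,1),op(plus(g(true),m),7)) }, so X1 := plus(op(true,7),g(op(true,7))).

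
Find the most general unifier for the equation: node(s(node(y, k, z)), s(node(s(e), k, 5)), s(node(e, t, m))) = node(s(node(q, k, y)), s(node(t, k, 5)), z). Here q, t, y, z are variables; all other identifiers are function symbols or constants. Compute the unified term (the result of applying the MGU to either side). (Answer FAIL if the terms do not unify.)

Decompose node/3: s(node(y, k, z)) = s(node(q, k, y)),  s(node(s(e), k, 5)) = s(node(t, k, 5)),  s(node(e, t, m)) = z.
Decompose s/1: node(y, k, z) = node(q, k, y).
Decompose node/3: y = q,  k = k,  z = y.
Bind y := q; substituting into the one remaining equation that mentions y gives: z = q.
Delete trivial equation k = k.
Bind z := q; substituting into the one remaining equation that mentions z gives: s(node(e, t, m)) = q.
Decompose s/1: node(s(e), k, 5) = node(t, k, 5).
Decompose node/3: s(e) = t,  k = k,  5 = 5.
Bind t := s(e); substituting into the one remaining equation that mentions t gives: s(node(e, s(e), m)) = q.
Delete trivial equation k = k.
Delete trivial equation 5 = 5.
Bind q := s(node(e, s(e), m)). Substituting into the earlier bindings gives y := s(node(e, s(e), m)), z := s(node(e, s(e), m)).
Applying the MGU to either side gives node(s(node(s(node(e, s(e), m)), k, s(node(e, s(e), m)))), s(node(s(e), k, 5)), s(node(e, s(e), m))).

node(s(node(s(node(e, s(e), m)), k, s(node(e, s(e), m)))), s(node(s(e), k, 5)), s(node(e, s(e), m)))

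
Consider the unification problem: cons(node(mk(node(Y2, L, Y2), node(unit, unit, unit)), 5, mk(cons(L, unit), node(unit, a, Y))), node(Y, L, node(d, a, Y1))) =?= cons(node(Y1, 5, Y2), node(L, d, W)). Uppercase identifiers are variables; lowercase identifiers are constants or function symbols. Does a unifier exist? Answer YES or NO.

Decompose cons/2: node(mk(node(Y2, L, Y2), node(unit, unit, unit)), 5, mk(cons(L, unit), node(unit, a, Y))) =?= node(Y1, 5, Y2),  node(Y, L, node(d, a, Y1)) =?= node(L, d, W).
Decompose node/3: mk(node(Y2, L, Y2), node(unit, unit, unit)) =?= Y1,  5 =?= 5,  mk(cons(L, unit), node(unit, a, Y)) =?= Y2.
Bind Y1 := mk(node(Y2, L, Y2), node(unit, unit, unit)); substituting into the one remaining equation that mentions Y1 gives: node(Y, L, node(d, a, mk(node(Y2, L, Y2), node(unit, unit, unit)))) =?= node(L, d, W).
Delete trivial equation 5 =?= 5.
Bind Y2 := mk(cons(L, unit), node(unit, a, Y)); substituting into the remaining equation gives: node(Y, L, node(d, a, mk(node(mk(cons(L, unit), node(unit, a, Y)), L, mk(cons(L, unit), node(unit, a, Y))), node(unit, unit, unit)))) =?= node(L, d, W). Substituting into the earlier binding gives Y1 := mk(node(mk(cons(L, unit), node(unit, a, Y)), L, mk(cons(L, unit), node(unit, a, Y))), node(unit, unit, unit)).
Decompose node/3: Y =?= L,  L =?= d,  node(d, a, mk(node(mk(cons(L, unit), node(unit, a, Y)), L, mk(cons(L, unit), node(unit, a, Y))), node(unit, unit, unit))) =?= W.
Bind Y := L; substituting into the one remaining equation that mentions Y gives: node(d, a, mk(node(mk(cons(L, unit), node(unit, a, L)), L, mk(cons(L, unit), node(unit, a, L))), node(unit, unit, unit))) =?= W. Substituting into the earlier bindings gives Y1 := mk(node(mk(cons(L, unit), node(unit, a, L)), L, mk(cons(L, unit), node(unit, a, L))), node(unit, unit, unit)), Y2 := mk(cons(L, unit), node(unit, a, L)).
Bind L := d; substituting into the remaining equation gives: node(d, a, mk(node(mk(cons(d, unit), node(unit, a, d)), d, mk(cons(d, unit), node(unit, a, d))), node(unit, unit, unit))) =?= W. Substituting into the earlier bindings gives Y1 := mk(node(mk(cons(d, unit), node(unit, a, d)), d, mk(cons(d, unit), node(unit, a, d))), node(unit, unit, unit)), Y2 := mk(cons(d, unit), node(unit, a, d)), Y := d.
Bind W := node(d, a, mk(node(mk(cons(d, unit), node(unit, a, d)), d, mk(cons(d, unit), node(unit, a, d))), node(unit, unit, unit))).
No equations remain and no clash or occurs-check failure arose, so a unifier exists.

YES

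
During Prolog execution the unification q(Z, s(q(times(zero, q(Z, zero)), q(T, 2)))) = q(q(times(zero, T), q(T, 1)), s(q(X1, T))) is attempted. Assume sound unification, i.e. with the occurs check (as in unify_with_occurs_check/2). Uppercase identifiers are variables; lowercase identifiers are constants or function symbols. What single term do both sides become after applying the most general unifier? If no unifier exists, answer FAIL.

FAIL

Decompose q/2: Z = q(times(zero, T), q(T, 1)),  s(q(times(zero, q(Z, zero)), q(T, 2))) = s(q(X1, T)).
Bind Z := q(times(zero, T), q(T, 1)); substituting into the remaining equation gives: s(q(times(zero, q(q(times(zero, T), q(T, 1)), zero)), q(T, 2))) = s(q(X1, T)).
Decompose s/1: q(times(zero, q(q(times(zero, T), q(T, 1)), zero)), q(T, 2)) = q(X1, T).
Decompose q/2: times(zero, q(q(times(zero, T), q(T, 1)), zero)) = X1,  q(T, 2) = T.
Bind X1 := times(zero, q(q(times(zero, T), q(T, 1)), zero)); no other remaining equation mentions X1.
Occurs check fails: T occurs in q(T, 2); the equation T = q(T, 2) has no finite solution.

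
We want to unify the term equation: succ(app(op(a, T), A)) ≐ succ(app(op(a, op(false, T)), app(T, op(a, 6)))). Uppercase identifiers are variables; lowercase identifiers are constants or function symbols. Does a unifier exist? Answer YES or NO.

NO

Decompose succ/1: app(op(a, T), A) ≐ app(op(a, op(false, T)), app(T, op(a, 6))).
Decompose app/2: op(a, T) ≐ op(a, op(false, T)),  A ≐ app(T, op(a, 6)).
Decompose op/2: a ≐ a,  T ≐ op(false, T).
Delete trivial equation a ≐ a.
Occurs check fails: T occurs in op(false, T); the equation T ≐ op(false, T) has no finite solution.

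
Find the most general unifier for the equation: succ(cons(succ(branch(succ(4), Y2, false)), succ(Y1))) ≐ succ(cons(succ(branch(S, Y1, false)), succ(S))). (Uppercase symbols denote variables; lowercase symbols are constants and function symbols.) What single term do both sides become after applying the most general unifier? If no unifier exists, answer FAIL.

succ(cons(succ(branch(succ(4), succ(4), false)), succ(succ(4))))

Decompose succ/1: cons(succ(branch(succ(4), Y2, false)), succ(Y1)) ≐ cons(succ(branch(S, Y1, false)), succ(S)).
Decompose cons/2: succ(branch(succ(4), Y2, false)) ≐ succ(branch(S, Y1, false)),  succ(Y1) ≐ succ(S).
Decompose succ/1: branch(succ(4), Y2, false) ≐ branch(S, Y1, false).
Decompose branch/3: succ(4) ≐ S,  Y2 ≐ Y1,  false ≐ false.
Bind S := succ(4); substituting into the one remaining equation that mentions S gives: succ(Y1) ≐ succ(succ(4)).
Bind Y2 := Y1; no other remaining equation mentions Y2.
Delete trivial equation false ≐ false.
Decompose succ/1: Y1 ≐ succ(4).
Bind Y1 := succ(4). Substituting into the earlier binding gives Y2 := succ(4).
Applying the MGU to either side gives succ(cons(succ(branch(succ(4), succ(4), false)), succ(succ(4)))).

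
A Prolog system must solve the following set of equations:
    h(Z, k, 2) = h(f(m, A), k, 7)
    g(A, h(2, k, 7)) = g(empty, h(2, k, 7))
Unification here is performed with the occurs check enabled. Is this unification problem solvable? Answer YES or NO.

NO

Decompose h/3: Z = f(m, A),  k = k,  2 = 7.
Bind Z := f(m, A); no other remaining equation mentions Z.
Delete trivial equation k = k.
Clash: constants 2 and 7 differ; no unifier exists.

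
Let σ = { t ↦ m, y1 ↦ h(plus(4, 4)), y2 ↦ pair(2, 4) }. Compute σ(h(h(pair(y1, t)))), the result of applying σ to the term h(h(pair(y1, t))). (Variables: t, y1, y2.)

Replace each occurrence of t with m.
Replace each occurrence of y1 with h(plus(4, 4)).
Result: h(h(pair(h(plus(4, 4)), m))).

h(h(pair(h(plus(4, 4)), m)))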